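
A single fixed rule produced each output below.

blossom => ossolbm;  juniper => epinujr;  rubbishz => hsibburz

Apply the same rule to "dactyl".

ytcadl

The pattern: reverse the string, then move the first character to the end.
Working it through for "dactyl": intermediate "lytcad", final "ytcadl".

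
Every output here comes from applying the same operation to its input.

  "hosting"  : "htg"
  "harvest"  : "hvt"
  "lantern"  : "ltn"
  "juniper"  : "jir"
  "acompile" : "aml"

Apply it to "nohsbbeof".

The pattern: keep one character in every 3, starting at position 1 (positions 1st, 4th, 7th, ...).
So "nohsbbeof" becomes "nse".

nse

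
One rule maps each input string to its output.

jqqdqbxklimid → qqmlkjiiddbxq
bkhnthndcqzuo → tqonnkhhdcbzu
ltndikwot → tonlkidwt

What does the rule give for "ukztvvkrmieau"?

vuutrmkkieazv

The pattern: sort the characters into reverse alphabetical order, then move the first 2 characters to the end (rotate left by 2).
"ukztvvkrmieau" → "zvvuutrmkkiea" → "vuutrmkkieazv".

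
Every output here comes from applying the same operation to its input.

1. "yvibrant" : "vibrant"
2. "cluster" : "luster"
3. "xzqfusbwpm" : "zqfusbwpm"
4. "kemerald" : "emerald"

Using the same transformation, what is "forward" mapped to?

orward

Each output is the input with this applied: delete the first character.
"forward" → "orward".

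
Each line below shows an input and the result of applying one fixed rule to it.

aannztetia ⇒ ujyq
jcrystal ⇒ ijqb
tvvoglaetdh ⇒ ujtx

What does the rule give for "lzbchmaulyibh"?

The pattern: shift every letter 10 places backward in the alphabet (wrapping around), then keep only the last 4 characters.
Starting from "lzbchmaulyibh": after the first operation, "bprsxcqkboyrx"; after the second, "oyrx".

oyrx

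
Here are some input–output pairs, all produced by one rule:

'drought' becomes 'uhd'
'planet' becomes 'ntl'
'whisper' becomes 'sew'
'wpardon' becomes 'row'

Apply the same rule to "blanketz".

nezl

The transformation: move the first 2 characters to the end (rotate left by 2), then keep every other character starting from the second (positions 2nd, 4th, 6th, ...).
For "blanketz" the result is "nezl".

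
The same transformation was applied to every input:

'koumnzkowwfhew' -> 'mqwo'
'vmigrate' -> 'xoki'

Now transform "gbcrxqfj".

Rule — shift every letter 2 places forward in the alphabet (wrapping around), then keep only the first 4 characters.
"gbcrxqfj" → "idetzshl" → "idet".
(Check on "vmigrate": → "xokitcvg" → "xoki" ✓)

idet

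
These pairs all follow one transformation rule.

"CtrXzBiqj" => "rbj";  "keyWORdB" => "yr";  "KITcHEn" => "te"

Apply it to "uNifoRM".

ir

In each case the input is transformed by: keep one character in every 3, starting at position 3 (positions 3rd, 6th, 9th, ...), then convert every letter to lowercase.
Starting from "uNifoRM": after the first operation, "iR"; after the second, "ir".
(Check on "CtrXzBiqj": → "rBj" → "rbj" ✓)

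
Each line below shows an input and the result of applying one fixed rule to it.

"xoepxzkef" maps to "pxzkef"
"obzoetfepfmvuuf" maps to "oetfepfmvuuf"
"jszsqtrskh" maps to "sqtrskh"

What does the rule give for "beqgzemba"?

gzemba

Each output is the input with this applied: delete the first 3 characters.
"beqgzemba" → "gzemba".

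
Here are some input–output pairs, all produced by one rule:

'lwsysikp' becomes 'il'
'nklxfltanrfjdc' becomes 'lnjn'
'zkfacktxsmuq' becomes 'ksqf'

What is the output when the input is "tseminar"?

nt

Looking at the pairs, the operation is to move the first 3 characters to the end (rotate left by 3), then keep one character in every 3, starting at position 3 (positions 3rd, 6th, 9th, ...).
On "tseminar": the first step gives "minartse", and the second then gives "nt".
(Check on "nklxfltanrfjdc": → "xfltanrfjdcnkl" → "lnjn" ✓)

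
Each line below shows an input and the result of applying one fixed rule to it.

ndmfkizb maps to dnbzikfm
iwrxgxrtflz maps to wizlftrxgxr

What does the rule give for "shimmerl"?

Rule — reverse the string, then move the last 2 characters to the front (rotate right by 2).
On "shimmerl": the first step gives "lremmihs", and the second then gives "hslremmi".

hslremmi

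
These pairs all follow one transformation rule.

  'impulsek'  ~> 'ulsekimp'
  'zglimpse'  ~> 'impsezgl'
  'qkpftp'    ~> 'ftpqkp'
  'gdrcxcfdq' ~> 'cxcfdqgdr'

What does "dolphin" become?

phindol

The rule is to move the first 3 characters to the end (rotate left by 3).
Applying that to "dolphin" gives "phindol".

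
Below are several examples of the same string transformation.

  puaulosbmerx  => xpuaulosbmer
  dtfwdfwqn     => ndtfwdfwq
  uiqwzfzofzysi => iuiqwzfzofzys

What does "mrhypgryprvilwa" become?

amrhypgryprvilw

Looking at the pairs, the operation is to move the last character to the front.
So "mrhypgryprvilwa" becomes "amrhypgryprvilw".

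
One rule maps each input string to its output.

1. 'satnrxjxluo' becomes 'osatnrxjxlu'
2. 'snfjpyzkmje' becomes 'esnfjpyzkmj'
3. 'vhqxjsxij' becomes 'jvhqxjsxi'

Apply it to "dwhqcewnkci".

idwhqcewnkc

Each output is the input with this applied: move the last character to the front.
For "dwhqcewnkci" the result is "idwhqcewnkc".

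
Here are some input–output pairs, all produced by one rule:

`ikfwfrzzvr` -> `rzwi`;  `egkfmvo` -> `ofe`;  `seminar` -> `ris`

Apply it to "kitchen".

nck

Rule — keep one character in every 3, starting at position 1 (positions 1st, 4th, 7th, ...), then reverse the string.
For "kitchen", step one produces "kcn"; step two turns that into "nck".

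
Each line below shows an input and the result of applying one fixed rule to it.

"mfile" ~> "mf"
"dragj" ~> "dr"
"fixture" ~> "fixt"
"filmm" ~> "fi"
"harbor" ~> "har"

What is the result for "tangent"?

tang

The pattern: delete the last 3 characters.
Doing the same to "tangent": "tang".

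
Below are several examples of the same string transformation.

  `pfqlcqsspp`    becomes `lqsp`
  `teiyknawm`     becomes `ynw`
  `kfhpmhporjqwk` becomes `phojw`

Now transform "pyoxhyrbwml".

xybm

The rule is to delete the first 2 characters, then keep every other character starting from the second (positions 2nd, 4th, 6th, ...).
On "pyoxhyrbwml": the first step gives "oxhyrbwml", and the second then gives "xybm".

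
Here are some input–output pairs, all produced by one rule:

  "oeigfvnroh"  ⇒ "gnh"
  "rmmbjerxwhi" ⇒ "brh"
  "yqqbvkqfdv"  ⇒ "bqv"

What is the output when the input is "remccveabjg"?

The transformation: delete the first 3 characters, then keep one character in every 3, starting at position 1 (positions 1st, 4th, 7th, ...).
Applying both steps to "remccveabjg": "ccveabjg", then "cej".
(Check on "yqqbvkqfdv": → "bvkqfdv" → "bqv" ✓)

cej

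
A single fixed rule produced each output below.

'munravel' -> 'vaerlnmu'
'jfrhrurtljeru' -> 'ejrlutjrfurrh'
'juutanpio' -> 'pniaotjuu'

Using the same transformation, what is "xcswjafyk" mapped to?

fayjkwxsc

The transformation: move the last 3 characters to the front (rotate right by 3), then take characters alternately from the front and the back (1st, last, 2nd, 2nd-last, ...).
For "xcswjafyk", step one produces "fykxcswja"; step two turns that into "fayjkwxsc".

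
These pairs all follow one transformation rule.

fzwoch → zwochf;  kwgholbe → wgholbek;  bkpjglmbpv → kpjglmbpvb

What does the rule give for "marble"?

Looking at the pairs, the operation is to move the first character to the end.
On "marble" that produces "arblem".

arblem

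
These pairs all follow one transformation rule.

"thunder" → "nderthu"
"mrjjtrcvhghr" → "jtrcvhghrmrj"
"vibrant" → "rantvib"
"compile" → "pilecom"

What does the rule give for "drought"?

The transformation: move the first 3 characters to the end (rotate left by 3).
Doing the same to "drought": "ughtdro".

ughtdro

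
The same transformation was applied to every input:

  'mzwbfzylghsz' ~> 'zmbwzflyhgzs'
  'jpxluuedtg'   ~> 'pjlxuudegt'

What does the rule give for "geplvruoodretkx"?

Each output is the input with this applied: swap each adjacent pair of characters (1↔2, 3↔4, ...).
Doing the same to "geplvruoodretkx": "eglprvoudoerktx".

eglprvoudoerktx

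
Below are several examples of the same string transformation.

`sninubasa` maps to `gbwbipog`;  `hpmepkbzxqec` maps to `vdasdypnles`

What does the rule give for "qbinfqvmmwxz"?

Each output is the input with this applied: delete the last character, then shift every letter 12 places backward in the alphabet (wrapping around).
"qbinfqvmmwxz" → "qbinfqvmmwx" → "epwbtejaakl".

epwbtejaakl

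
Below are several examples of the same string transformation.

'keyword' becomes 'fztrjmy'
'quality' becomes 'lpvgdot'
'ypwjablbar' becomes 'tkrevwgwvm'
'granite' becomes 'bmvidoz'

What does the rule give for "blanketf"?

Looking at the pairs, the operation is to shift every letter 5 places backward in the alphabet (wrapping around).
For "blanketf" the result is "wgvifzoa".

wgvifzoa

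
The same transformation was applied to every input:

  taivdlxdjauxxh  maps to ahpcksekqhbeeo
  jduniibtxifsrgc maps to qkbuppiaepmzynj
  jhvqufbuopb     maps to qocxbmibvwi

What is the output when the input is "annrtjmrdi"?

What's happening: shift every letter 7 places forward in the alphabet (wrapping around).
Doing the same to "annrtjmrdi": "huuyaqtykp".

huuyaqtykp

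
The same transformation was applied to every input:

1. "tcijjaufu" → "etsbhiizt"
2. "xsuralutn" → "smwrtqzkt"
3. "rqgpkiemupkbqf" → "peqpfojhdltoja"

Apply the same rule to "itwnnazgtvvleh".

What's happening: shift every letter 1 place backward in the alphabet (wrapping around), then move the last 2 characters to the front (rotate right by 2).
On "itwnnazgtvvleh" that produces "dghsvmmzyfsuuk".

dghsvmmzyfsuuk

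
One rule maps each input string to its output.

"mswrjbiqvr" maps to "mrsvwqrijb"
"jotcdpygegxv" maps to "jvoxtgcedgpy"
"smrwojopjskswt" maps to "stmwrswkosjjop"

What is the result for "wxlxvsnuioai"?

wixaloxivusn

The pattern: take characters alternately from the front and the back (1st, last, 2nd, 2nd-last, ...).
For "wxlxvsnuioai" the result is "wixaloxivusn".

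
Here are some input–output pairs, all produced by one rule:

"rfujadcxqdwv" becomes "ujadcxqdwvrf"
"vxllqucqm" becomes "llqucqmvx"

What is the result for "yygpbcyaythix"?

gpbcyaythixyy

Each output is the input with this applied: move the first 2 characters to the end (rotate left by 2).
Applying that to "yygpbcyaythix" gives "gpbcyaythixyy".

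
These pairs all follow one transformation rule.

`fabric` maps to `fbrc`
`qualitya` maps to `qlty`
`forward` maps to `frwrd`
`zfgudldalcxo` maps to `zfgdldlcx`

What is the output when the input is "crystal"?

crystl

The pattern: remove every vowel.
Applying that to "crystal" gives "crystl".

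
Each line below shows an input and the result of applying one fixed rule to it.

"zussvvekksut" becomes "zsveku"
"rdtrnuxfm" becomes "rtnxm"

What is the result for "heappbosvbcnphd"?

Rule — keep every other character starting from the first (positions 1st, 3rd, 5th, ...).
"heappbosvbcnphd" → "hapovcpd".

hapovcpd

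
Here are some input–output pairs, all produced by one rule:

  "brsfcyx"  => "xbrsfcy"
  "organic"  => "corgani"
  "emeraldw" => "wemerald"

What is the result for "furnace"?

In each case the input is transformed by: move the last character to the front.
Applying that to "furnace" gives "efurnac".

efurnac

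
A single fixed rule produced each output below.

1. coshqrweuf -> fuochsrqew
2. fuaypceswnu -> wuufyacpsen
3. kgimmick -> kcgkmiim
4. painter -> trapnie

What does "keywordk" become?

kdekwyro

What's happening: swap each adjacent pair of characters (1↔2, 3↔4, ...), then move the last 2 characters to the front (rotate right by 2).
For "keywordk", step one produces "ekwyrokd"; step two turns that into "kdekwyro".
(Check on "painter": → "apnietr" → "trapnie" ✓)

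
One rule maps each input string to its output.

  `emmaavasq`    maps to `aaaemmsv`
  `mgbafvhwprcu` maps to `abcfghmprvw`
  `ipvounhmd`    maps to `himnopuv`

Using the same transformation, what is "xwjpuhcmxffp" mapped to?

cffhjmpuwxx

Rule — delete the last character, then sort the characters into alphabetical order.
Working it through for "xwjpuhcmxffp": intermediate "xwjpuhcmxff", final "cffhjmpuwxx".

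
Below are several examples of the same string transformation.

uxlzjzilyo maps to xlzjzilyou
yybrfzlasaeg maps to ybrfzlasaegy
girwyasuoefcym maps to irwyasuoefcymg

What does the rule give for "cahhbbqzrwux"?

Rule — move the first character to the end.
On "cahhbbqzrwux" that produces "ahhbbqzrwuxc".

ahhbbqzrwuxc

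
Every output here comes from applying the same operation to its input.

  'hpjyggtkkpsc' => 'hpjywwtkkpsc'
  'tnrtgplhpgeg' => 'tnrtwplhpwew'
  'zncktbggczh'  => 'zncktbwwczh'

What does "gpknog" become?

wpknow

Looking at the pairs, the operation is to replace every "g" with "w".
"gpknog" → "wpknow".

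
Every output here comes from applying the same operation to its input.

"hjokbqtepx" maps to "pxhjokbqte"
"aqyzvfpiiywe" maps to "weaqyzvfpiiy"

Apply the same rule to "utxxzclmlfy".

What's happening: move the last 2 characters to the front (rotate right by 2).
For "utxxzclmlfy" the result is "fyutxxzclml".

fyutxxzclml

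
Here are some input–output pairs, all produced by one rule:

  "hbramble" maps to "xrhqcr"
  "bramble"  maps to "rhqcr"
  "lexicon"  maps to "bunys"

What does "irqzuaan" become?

In each case the input is transformed by: delete the last 2 characters, then shift every letter 10 places backward in the alphabet (wrapping around).
Applying that to "irqzuaan" gives "yhgpkq".

yhgpkq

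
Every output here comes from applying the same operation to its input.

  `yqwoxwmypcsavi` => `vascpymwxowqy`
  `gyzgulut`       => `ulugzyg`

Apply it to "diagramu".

margaid

In each case the input is transformed by: delete the last character, then reverse the string.
Applying both steps to "diagramu": "diagram", then "margaid".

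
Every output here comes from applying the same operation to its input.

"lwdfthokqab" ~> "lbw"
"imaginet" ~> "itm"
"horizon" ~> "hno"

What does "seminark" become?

The pattern: take characters alternately from the front and the back (1st, last, 2nd, 2nd-last, ...), then keep only the first 3 characters.
Working it through for "seminark": intermediate "skermain", final "ske".

ske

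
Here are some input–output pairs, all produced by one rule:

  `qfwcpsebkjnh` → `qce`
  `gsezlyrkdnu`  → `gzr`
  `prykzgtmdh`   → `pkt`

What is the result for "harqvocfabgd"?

Looking at the pairs, the operation is to delete the last 3 characters, then keep one character in every 3, starting at position 1 (positions 1st, 4th, 7th, ...).
On "harqvocfabgd": the first step gives "harqvocfa", and the second then gives "hqc".

hqc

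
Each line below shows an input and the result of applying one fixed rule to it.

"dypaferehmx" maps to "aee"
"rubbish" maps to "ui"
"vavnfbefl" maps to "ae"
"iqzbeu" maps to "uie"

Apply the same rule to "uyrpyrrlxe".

Each output is the input with this applied: move the last character to the front, then keep only the vowels.
Starting from "uyrpyrrlxe": after the first operation, "euyrpyrrlx"; after the second, "eu".

eu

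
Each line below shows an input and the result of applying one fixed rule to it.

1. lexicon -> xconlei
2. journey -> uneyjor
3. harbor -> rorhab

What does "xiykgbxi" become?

The transformation: move the first 3 characters to the end (rotate left by 3), then swap the first and last characters.
"xiykgbxi" → "kgbxixiy" → "ygbxixik".

ygbxixik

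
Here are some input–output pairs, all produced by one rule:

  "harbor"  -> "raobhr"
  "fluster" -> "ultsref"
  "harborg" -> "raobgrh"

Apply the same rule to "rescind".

seicdnr

Each output is the input with this applied: move the first character to the end, then swap each adjacent pair of characters (1↔2, 3↔4, ...).
Starting from "rescind": after the first operation, "escindr"; after the second, "seicdnr".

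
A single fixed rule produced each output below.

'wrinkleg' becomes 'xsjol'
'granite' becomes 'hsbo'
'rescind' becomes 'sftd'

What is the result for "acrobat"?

bdsp

In each case the input is transformed by: shift every letter 1 place forward in the alphabet (wrapping around), then delete the last 3 characters.
Working it through for "acrobat": intermediate "bdspcbu", final "bdsp".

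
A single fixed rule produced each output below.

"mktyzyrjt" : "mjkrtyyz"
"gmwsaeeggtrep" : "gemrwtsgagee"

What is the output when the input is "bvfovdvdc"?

bdvvfdov

In each case the input is transformed by: delete the last character, then take characters alternately from the front and the back (1st, last, 2nd, 2nd-last, ...).
Working it through for "bvfovdvdc": intermediate "bvfovdvd", final "bdvvfdov".
(Check on "gmwsaeeggtrep": → "gmwsaeeggtre" → "gemrwtsgagee" ✓)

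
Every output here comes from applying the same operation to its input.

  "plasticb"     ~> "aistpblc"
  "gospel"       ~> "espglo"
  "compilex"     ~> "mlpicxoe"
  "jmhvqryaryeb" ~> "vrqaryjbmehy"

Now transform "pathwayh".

Looking at the pairs, the operation is to take characters alternately from the front and the back (1st, last, 2nd, 2nd-last, ...), then swap the front and back halves of the string.
On "pathwayh": the first step gives "phaytahw", and the second then gives "tahwphay".

tahwphay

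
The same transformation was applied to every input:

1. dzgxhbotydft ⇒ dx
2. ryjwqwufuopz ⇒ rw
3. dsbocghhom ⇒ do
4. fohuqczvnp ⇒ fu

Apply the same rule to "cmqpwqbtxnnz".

Rule — keep one character in every 3, starting at position 1 (positions 1st, 4th, 7th, ...), then delete the last 2 characters.
Working it through for "cmqpwqbtxnnz": intermediate "cpbn", final "cp".

cp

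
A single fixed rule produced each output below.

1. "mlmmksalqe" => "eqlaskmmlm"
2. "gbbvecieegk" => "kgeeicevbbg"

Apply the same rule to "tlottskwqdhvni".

invhdqwksttolt

What's happening: reverse the string.
On "tlottskwqdhvni" that produces "invhdqwksttolt".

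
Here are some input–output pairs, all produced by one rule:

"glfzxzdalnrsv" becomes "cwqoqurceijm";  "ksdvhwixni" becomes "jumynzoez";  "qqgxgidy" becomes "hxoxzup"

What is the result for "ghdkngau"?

Looking at the pairs, the operation is to shift every letter 9 places backward in the alphabet (wrapping around), then delete the first character.
For "ghdkngau", step one produces "xyubexrl"; step two turns that into "yubexrl".

yubexrl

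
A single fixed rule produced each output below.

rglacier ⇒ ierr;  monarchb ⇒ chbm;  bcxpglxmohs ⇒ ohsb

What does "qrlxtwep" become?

wepq

The pattern: move the first character to the end, then keep only the last 4 characters.
"qrlxtwep" → "wepq".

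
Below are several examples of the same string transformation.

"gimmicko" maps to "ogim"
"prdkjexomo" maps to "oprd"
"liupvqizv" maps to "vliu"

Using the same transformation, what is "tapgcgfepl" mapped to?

ltap

The transformation: move the last character to the front, then keep only the first 4 characters.
Working it through for "tapgcgfepl": intermediate "ltapgcgfep", final "ltap".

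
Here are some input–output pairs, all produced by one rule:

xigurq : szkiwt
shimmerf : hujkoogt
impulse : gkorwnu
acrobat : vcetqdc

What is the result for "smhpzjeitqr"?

tuojrblgkvs

Each output is the input with this applied: shift every letter 2 places forward in the alphabet (wrapping around), then move the last character to the front.
"smhpzjeitqr" → "uojrblgkvst" → "tuojrblgkvs".
(Check on "shimmerf": → "ujkoogth" → "hujkoogt" ✓)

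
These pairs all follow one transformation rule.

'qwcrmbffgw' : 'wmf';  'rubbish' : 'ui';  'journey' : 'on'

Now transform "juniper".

up

Looking at the pairs, the operation is to keep one character in every 3, starting at position 2 (positions 2nd, 5th, 8th, ...).
"juniper" → "up".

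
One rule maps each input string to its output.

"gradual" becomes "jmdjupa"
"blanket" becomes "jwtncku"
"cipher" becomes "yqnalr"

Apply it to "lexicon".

The rule is to move the first 2 characters to the end (rotate left by 2), then shift every letter 9 places forward in the alphabet (wrapping around).
For "lexicon", step one produces "xiconle"; step two turns that into "grlxwun".

grlxwun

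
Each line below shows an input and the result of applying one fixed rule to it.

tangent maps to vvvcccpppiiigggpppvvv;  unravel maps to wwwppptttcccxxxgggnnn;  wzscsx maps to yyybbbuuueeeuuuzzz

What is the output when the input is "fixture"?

hhhkkkzzzvvvwwwtttggg

Looking at the pairs, the operation is to repeat every character 3 times, then shift every letter 2 places forward in the alphabet (wrapping around).
So "fixture" becomes "hhhkkkzzzvvvwwwtttggg".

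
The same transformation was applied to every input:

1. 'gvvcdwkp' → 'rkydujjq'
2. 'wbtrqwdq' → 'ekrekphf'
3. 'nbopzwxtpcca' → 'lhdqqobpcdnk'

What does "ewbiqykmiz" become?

Looking at the pairs, the operation is to swap the front and back halves of the string, then shift every letter 12 places backward in the alphabet (wrapping around).
Starting from "ewbiqykmiz": after the first operation, "ykmizewbiq"; after the second, "myawnskpwe".

myawnskpwe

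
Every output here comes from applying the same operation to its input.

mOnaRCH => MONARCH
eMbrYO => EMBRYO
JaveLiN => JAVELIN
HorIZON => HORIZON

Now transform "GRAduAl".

GRADUAL

In each case the input is transformed by: convert every letter to uppercase.
For "GRAduAl" the result is "GRADUAL".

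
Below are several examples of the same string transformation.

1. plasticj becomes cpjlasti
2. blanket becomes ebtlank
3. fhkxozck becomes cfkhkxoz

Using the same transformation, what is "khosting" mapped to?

In each case the input is transformed by: swap the first and last characters, then move the last 2 characters to the front (rotate right by 2).
Applying both steps to "khosting": "ghostink", then "nkghosti".

nkghosti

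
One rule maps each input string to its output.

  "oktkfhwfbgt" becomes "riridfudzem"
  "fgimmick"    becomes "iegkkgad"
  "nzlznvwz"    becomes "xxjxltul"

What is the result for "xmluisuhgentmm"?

kkjsgqsfeclrkv

Each output is the input with this applied: shift every letter 2 places backward in the alphabet (wrapping around), then swap the first and last characters.
Applying both steps to "xmluisuhgentmm": "vkjsgqsfeclrkk", then "kkjsgqsfeclrkv".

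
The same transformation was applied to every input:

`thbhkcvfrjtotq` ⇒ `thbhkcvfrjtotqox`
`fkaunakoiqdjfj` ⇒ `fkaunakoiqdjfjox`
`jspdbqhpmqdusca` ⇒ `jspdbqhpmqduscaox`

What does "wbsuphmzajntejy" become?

wbsuphmzajntejyox

The pattern: append "ox".
"wbsuphmzajntejy" → "wbsuphmzajntejyox".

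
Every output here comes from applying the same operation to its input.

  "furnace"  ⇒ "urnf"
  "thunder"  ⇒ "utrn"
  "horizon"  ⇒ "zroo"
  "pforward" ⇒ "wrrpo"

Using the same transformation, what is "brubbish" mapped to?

usrih

The rule is to sort the characters into reverse alphabetical order, then delete the last 3 characters.
Applying both steps to "brubbish": "usrihbbb", then "usrih".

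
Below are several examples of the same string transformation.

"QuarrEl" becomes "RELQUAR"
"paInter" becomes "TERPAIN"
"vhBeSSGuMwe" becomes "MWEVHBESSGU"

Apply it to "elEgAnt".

Rule — move the last 3 characters to the front (rotate right by 3), then convert every letter to uppercase.
Doing the same to "elEgAnt": "ANTELEG".

ANTELEG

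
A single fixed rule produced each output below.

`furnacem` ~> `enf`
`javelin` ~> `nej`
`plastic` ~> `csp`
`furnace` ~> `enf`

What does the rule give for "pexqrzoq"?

oqp

In each case the input is transformed by: keep one character in every 3, starting at position 1 (positions 1st, 4th, 7th, ...), then reverse the string.
For "pexqrzoq", step one produces "pqo"; step two turns that into "oqp".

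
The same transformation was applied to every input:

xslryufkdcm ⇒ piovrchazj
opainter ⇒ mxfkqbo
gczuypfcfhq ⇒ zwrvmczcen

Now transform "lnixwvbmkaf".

What's happening: shift every letter 3 places backward in the alphabet (wrapping around), then delete the first character.
Starting from "lnixwvbmkaf": after the first operation, "ikfutsyjhxc"; after the second, "kfutsyjhxc".

kfutsyjhxc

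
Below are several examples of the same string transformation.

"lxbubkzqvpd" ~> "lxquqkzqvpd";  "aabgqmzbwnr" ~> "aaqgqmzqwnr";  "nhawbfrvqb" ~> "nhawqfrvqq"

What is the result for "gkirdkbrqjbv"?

What's happening: replace every "b" with "q".
Applying that to "gkirdkbrqjbv" gives "gkirdkqrqjqv".

gkirdkqrqjqv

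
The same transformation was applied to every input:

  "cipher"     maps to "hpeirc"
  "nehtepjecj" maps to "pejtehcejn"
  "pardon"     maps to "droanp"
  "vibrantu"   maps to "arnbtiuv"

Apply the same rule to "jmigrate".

Each output is the input with this applied: swap the front and back halves of the string, then take characters alternately from the front and the back (1st, last, 2nd, 2nd-last, ...).
Working it through for "jmigrate": intermediate "ratejmig", final "rgaitmej".

rgaitmej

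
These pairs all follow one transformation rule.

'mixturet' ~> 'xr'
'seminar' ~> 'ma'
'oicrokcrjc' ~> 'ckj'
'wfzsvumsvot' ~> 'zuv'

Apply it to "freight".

eh

Looking at the pairs, the operation is to keep one character in every 3, starting at position 3 (positions 3rd, 6th, 9th, ...).
"freight" → "eh".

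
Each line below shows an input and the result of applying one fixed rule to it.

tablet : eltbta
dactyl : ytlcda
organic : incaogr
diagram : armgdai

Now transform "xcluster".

The rule is to move the last 2 characters to the front (rotate right by 2), then take characters alternately from the front and the back (1st, last, 2nd, 2nd-last, ...).
Working it through for "xcluster": intermediate "erxclust", final "etrsxucl".

etrsxucl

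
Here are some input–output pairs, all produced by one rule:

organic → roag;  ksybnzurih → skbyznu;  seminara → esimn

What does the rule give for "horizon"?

The pattern: delete the last 3 characters, then swap each adjacent pair of characters (1↔2, 3↔4, ...).
Doing the same to "horizon": "ohir".

ohir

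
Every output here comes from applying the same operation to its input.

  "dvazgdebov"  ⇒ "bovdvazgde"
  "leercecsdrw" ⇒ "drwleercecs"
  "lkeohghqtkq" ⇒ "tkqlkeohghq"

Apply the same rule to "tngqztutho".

Rule — move the last 3 characters to the front (rotate right by 3).
So "tngqztutho" becomes "thotngqztu".

thotngqztu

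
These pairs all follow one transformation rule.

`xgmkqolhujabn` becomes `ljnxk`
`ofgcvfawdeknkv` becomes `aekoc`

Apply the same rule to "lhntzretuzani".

ezilt

The transformation: keep one character in every 3, starting at position 1 (positions 1st, 4th, 7th, ...), then move the last 3 characters to the front (rotate right by 3).
Starting from "lhntzretuzani": after the first operation, "ltezi"; after the second, "ezilt".
(Check on "ofgcvfawdeknkv": → "ocaek" → "aekoc" ✓)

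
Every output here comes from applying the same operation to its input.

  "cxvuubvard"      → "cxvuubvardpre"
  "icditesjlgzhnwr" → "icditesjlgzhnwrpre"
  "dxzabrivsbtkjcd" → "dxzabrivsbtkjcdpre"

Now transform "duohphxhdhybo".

duohphxhdhybopre

In each case the input is transformed by: append "pre".
So "duohphxhdhybo" becomes "duohphxhdhybopre".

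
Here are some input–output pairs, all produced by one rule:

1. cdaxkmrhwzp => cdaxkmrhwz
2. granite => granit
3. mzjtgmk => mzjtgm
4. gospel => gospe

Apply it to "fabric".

fabri

In each case the input is transformed by: delete the last character.
For "fabric" the result is "fabri".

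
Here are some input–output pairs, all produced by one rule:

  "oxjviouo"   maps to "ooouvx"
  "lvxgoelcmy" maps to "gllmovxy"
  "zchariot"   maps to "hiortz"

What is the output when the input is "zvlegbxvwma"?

eglmvvwxz

What's happening: sort the characters into alphabetical order, then delete the first 2 characters.
"zvlegbxvwma" → "abeglmvvwxz" → "eglmvvwxz".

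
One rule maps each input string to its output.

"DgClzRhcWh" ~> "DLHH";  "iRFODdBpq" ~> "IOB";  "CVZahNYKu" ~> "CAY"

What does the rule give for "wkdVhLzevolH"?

The pattern: keep one character in every 3, starting at position 1 (positions 1st, 4th, 7th, ...), then convert every letter to uppercase.
On "wkdVhLzevolH": the first step gives "wVzo", and the second then gives "WVZO".

WVZO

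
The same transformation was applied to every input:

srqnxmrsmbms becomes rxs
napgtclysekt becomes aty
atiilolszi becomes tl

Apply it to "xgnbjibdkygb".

gjd

What's happening: delete the last 3 characters, then keep one character in every 3, starting at position 2 (positions 2nd, 5th, 8th, ...).
On "xgnbjibdkygb": the first step gives "xgnbjibdk", and the second then gives "gjd".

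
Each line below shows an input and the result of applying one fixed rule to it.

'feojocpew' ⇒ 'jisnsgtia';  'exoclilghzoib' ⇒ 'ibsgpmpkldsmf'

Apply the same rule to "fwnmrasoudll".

jarqvewsyhpp

The transformation: shift every letter 4 places forward in the alphabet (wrapping around).
For "fwnmrasoudll" the result is "jarqvewsyhpp".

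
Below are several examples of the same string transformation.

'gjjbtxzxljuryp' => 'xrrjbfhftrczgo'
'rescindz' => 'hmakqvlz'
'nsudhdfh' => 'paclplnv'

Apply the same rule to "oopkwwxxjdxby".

gwxseeffrlfjw

Looking at the pairs, the operation is to swap the first and last characters, then shift every letter 8 places forward in the alphabet (wrapping around).
Working it through for "oopkwwxxjdxby": intermediate "yopkwwxxjdxbo", final "gwxseeffrlfjw".
(Check on "nsudhdfh": → "hsudhdfn" → "paclplnv" ✓)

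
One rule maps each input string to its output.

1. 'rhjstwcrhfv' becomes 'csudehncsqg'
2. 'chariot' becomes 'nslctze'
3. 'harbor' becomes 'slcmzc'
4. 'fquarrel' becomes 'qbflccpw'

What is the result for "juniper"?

ufytapc

Each output is the input with this applied: shift every letter 11 places forward in the alphabet (wrapping around).
For "juniper" the result is "ufytapc".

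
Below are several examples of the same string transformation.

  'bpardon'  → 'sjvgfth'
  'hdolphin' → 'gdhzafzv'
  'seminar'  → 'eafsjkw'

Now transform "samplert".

Each output is the input with this applied: shift every letter 8 places backward in the alphabet (wrapping around), then move the first 2 characters to the end (rotate left by 2).
"samplert" → "ksehdwjl" → "ehdwjlks".

ehdwjlks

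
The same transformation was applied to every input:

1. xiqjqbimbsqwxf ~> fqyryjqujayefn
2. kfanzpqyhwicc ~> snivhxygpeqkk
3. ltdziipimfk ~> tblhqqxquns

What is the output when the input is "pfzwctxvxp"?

xnhekbfdfx

Rule — shift every letter 8 places forward in the alphabet (wrapping around).
On "pfzwctxvxp" that produces "xnhekbfdfx".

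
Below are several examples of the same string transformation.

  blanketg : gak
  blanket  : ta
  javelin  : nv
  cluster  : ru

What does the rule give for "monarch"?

Each output is the input with this applied: take characters alternately from the front and the back (1st, last, 2nd, 2nd-last, ...), then keep one character in every 3, starting at position 2 (positions 2nd, 5th, 8th, ...).
Starting from "monarch": after the first operation, "mhocnra"; after the second, "hn".
(Check on "blanketg": → "bgltaenk" → "gak" ✓)

hn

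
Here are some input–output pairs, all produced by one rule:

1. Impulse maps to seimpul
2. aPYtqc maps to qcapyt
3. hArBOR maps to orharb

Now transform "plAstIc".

icplast

Rule — move the last 2 characters to the front (rotate right by 2), then convert every letter to lowercase.
For "plAstIc", step one produces "IcplAst"; step two turns that into "icplast".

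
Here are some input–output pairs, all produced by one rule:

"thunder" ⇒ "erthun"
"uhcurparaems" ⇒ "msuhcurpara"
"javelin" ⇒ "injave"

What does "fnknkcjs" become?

The pattern: move the last 2 characters to the front (rotate right by 2), then delete the last character.
Applying both steps to "fnknkcjs": "jsfnknkc", then "jsfnknk".

jsfnknk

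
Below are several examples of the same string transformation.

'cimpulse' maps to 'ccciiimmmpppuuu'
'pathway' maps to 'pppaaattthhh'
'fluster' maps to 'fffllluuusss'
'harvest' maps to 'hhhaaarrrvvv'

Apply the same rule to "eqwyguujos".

eeeqqqwwwyyyggguuuuuu

What's happening: delete the last 3 characters, then repeat every character 3 times.
On "eqwyguujos": the first step gives "eqwyguu", and the second then gives "eeeqqqwwwyyyggguuuuuu".
(Check on "harvest": → "harv" → "hhhaaarrrvvv" ✓)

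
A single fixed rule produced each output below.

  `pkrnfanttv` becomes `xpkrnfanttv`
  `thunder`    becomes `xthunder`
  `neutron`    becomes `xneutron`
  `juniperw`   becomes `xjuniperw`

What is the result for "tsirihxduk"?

What's happening: prepend "x".
"tsirihxduk" → "xtsirihxduk".

xtsirihxduk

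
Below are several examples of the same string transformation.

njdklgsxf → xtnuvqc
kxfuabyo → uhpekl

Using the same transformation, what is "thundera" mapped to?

drexno

The rule is to delete the last 2 characters, then shift every letter 10 places forward in the alphabet (wrapping around).
Applying both steps to "thundera": "thunde", then "drexno".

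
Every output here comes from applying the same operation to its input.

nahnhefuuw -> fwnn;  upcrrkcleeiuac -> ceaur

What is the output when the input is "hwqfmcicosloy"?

isyhf

What's happening: keep one character in every 3, starting at position 1 (positions 1st, 4th, 7th, ...), then move the first 2 characters to the end (rotate left by 2).
Starting from "hwqfmcicosloy": after the first operation, "hfisy"; after the second, "isyhf".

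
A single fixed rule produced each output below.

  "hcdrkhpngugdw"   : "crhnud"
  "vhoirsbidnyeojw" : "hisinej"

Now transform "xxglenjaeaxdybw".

Rule — keep every other character starting from the second (positions 2nd, 4th, 6th, ...).
For "xxglenjaeaxdybw" the result is "xlnaadb".

xlnaadb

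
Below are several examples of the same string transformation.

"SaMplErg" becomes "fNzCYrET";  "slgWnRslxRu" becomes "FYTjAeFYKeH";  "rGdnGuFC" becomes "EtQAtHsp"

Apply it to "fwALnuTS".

The rule is to shift every letter 13 places forward in the alphabet (wrapping around) — i.e. ROT13, then flip the case of every letter.
Applying both steps to "fwALnuTS": "sjNYahGF", then "SJnyAHgf".
(Check on "rGdnGuFC": → "eTqaThSP" → "EtQAtHsp" ✓)

SJnyAHgf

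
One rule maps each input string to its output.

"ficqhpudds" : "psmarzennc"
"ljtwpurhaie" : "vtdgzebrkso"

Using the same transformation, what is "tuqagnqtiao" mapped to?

The rule is to shift every letter 10 places forward in the alphabet (wrapping around).
For "tuqagnqtiao" the result is "deakqxadsky".

deakqxadsky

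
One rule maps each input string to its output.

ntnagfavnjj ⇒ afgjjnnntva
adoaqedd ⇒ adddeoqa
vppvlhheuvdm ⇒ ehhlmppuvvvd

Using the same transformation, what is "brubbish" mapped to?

bbhirsub

Looking at the pairs, the operation is to sort the characters into alphabetical order, then move the first character to the end.
"brubbish" → "bbbhirsu" → "bbhirsub".
(Check on "ntnagfavnjj": → "aafgjjnnntv" → "afgjjnnntva" ✓)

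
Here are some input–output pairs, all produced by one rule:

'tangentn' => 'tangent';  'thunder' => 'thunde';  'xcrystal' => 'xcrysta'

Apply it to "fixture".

fixtur

The transformation: delete the last character.
On "fixture" that produces "fixtur".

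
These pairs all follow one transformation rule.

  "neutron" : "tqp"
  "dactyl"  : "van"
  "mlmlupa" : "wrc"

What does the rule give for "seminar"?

pct

Rule — shift every letter 2 places forward in the alphabet (wrapping around), then keep only the last 3 characters.
Starting from "seminar": after the first operation, "ugokpct"; after the second, "pct".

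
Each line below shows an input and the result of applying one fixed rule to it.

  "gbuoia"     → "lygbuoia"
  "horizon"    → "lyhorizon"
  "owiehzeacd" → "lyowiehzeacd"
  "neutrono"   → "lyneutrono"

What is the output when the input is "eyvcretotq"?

The rule is to prepend "ly".
Doing the same to "eyvcretotq": "lyeyvcretotq".

lyeyvcretotq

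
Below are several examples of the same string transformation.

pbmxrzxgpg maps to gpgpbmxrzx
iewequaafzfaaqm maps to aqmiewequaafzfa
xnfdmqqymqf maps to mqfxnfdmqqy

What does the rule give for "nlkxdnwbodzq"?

dzqnlkxdnwbo

The rule is to move the last 3 characters to the front (rotate right by 3).
For "nlkxdnwbodzq" the result is "dzqnlkxdnwbo".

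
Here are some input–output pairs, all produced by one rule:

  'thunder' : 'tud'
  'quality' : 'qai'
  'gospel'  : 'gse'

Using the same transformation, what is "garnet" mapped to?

gre

The pattern: delete the last character, then keep every other character starting from the first (positions 1st, 3rd, 5th, ...).
Starting from "garnet": after the first operation, "garne"; after the second, "gre".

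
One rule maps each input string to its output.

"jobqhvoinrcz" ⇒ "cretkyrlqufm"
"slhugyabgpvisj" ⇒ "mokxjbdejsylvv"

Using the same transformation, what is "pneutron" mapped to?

The rule is to shift every letter 3 places forward in the alphabet (wrapping around), then swap the first and last characters.
Applying both steps to "pneutron": "sqhxwurq", then "qqhxwurs".

qqhxwurs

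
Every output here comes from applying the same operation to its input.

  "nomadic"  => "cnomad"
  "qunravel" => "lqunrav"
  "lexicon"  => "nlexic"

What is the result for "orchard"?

Looking at the pairs, the operation is to move the last 2 characters to the front (rotate right by 2), then delete the first character.
Applying that to "orchard" gives "dorcha".

dorcha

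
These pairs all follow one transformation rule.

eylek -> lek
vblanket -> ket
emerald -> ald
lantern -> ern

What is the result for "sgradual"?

The pattern: keep only the last 3 characters.
Doing the same to "sgradual": "ual".

ual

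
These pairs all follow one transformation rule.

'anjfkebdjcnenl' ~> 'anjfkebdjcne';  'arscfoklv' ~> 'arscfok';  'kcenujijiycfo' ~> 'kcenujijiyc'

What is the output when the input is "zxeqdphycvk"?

The rule is to delete the last 2 characters.
So "zxeqdphycvk" becomes "zxeqdphyc".

zxeqdphyc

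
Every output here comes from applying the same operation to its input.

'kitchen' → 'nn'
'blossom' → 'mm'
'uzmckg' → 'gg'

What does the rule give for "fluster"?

rr

The pattern: repeat every character 3 times, then keep only the last 2 characters.
Working it through for "fluster": intermediate "fffllluuusssttteeerrr", final "rr".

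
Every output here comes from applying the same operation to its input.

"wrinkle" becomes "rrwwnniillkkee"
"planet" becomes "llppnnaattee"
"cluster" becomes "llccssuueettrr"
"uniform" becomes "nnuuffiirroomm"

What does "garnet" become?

aaggnnrrttee

What's happening: swap each adjacent pair of characters (1↔2, 3↔4, ...), then double every character.
On "garnet": the first step gives "agnrte", and the second then gives "aaggnnrrttee".
(Check on "planet": → "lpnate" → "llppnnaattee" ✓)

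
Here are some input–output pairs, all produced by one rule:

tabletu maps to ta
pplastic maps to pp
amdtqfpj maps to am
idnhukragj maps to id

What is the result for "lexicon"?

le

The pattern: keep only the first 2 characters.
So "lexicon" becomes "le".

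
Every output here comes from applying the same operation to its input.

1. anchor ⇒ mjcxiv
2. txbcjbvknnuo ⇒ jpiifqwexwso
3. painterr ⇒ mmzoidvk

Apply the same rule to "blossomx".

In each case the input is transformed by: reverse the string, then shift every letter 5 places backward in the alphabet (wrapping around).
Starting from "blossomx": after the first operation, "xmossolb"; after the second, "shjnnjgw".

shjnnjgw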